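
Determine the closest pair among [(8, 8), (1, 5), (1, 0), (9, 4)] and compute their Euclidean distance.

Computing all pairwise distances among 4 points:

d((8, 8), (1, 5)) = 7.6158
d((8, 8), (1, 0)) = 10.6301
d((8, 8), (9, 4)) = 4.1231 <-- minimum
d((1, 5), (1, 0)) = 5.0
d((1, 5), (9, 4)) = 8.0623
d((1, 0), (9, 4)) = 8.9443

Closest pair: (8, 8) and (9, 4) with distance 4.1231

The closest pair is (8, 8) and (9, 4) with Euclidean distance 4.1231. For 4 points, brute-force pairwise comparison is shown above. For large n, the divide-and-conquer algorithm (sort by x, recurse on halves, check the dividing strip) achieves O(n log n).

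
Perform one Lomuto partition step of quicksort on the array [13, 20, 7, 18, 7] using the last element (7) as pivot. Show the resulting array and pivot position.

Lomuto partition with pivot = 7:

Initial array: [13, 20, 7, 18, 7]

arr[0]=13 > 7: no swap
arr[1]=20 > 7: no swap
arr[2]=7 <= 7: swap with position 0, array becomes [7, 20, 13, 18, 7]
arr[3]=18 > 7: no swap

Place pivot at position 1: [7, 7, 13, 18, 20]
Pivot position: 1

After partitioning with pivot 7, the array becomes [7, 7, 13, 18, 20]. The pivot is placed at index 1. All elements to the left of the pivot are <= 7, and all elements to the right are > 7.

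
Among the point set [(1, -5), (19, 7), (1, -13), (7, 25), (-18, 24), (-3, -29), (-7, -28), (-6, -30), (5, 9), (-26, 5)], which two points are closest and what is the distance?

Computing all pairwise distances among 10 points:

d((1, -5), (19, 7)) = 21.6333
d((1, -5), (1, -13)) = 8.0
d((1, -5), (7, 25)) = 30.5941
d((1, -5), (-18, 24)) = 34.6699
d((1, -5), (-3, -29)) = 24.3311
d((1, -5), (-7, -28)) = 24.3516
d((1, -5), (-6, -30)) = 25.9615
d((1, -5), (5, 9)) = 14.5602
d((1, -5), (-26, 5)) = 28.7924
d((19, 7), (1, -13)) = 26.9072
d((19, 7), (7, 25)) = 21.6333
d((19, 7), (-18, 24)) = 40.7185
d((19, 7), (-3, -29)) = 42.19
d((19, 7), (-7, -28)) = 43.6005
d((19, 7), (-6, -30)) = 44.6542
d((19, 7), (5, 9)) = 14.1421
d((19, 7), (-26, 5)) = 45.0444
d((1, -13), (7, 25)) = 38.4708
d((1, -13), (-18, 24)) = 41.5933
d((1, -13), (-3, -29)) = 16.4924
d((1, -13), (-7, -28)) = 17.0
d((1, -13), (-6, -30)) = 18.3848
d((1, -13), (5, 9)) = 22.3607
d((1, -13), (-26, 5)) = 32.45
d((7, 25), (-18, 24)) = 25.02
d((7, 25), (-3, -29)) = 54.9181
d((7, 25), (-7, -28)) = 54.8179
d((7, 25), (-6, -30)) = 56.5155
d((7, 25), (5, 9)) = 16.1245
d((7, 25), (-26, 5)) = 38.5876
d((-18, 24), (-3, -29)) = 55.0818
d((-18, 24), (-7, -28)) = 53.1507
d((-18, 24), (-6, -30)) = 55.3173
d((-18, 24), (5, 9)) = 27.4591
d((-18, 24), (-26, 5)) = 20.6155
d((-3, -29), (-7, -28)) = 4.1231
d((-3, -29), (-6, -30)) = 3.1623
d((-3, -29), (5, 9)) = 38.833
d((-3, -29), (-26, 5)) = 41.0488
d((-7, -28), (-6, -30)) = 2.2361 <-- minimum
d((-7, -28), (5, 9)) = 38.8973
d((-7, -28), (-26, 5)) = 38.0789
d((-6, -30), (5, 9)) = 40.5216
d((-6, -30), (-26, 5)) = 40.3113
d((5, 9), (-26, 5)) = 31.257

Closest pair: (-7, -28) and (-6, -30) with distance 2.2361

The closest pair is (-7, -28) and (-6, -30) with Euclidean distance 2.2361. For 10 points, brute-force pairwise comparison is shown above. For large n, the divide-and-conquer algorithm (sort by x, recurse on halves, check the dividing strip) achieves O(n log n).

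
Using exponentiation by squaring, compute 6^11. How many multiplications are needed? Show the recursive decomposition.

Computing 6^11 by squaring (build up from 6^1; each line after the first costs one multiplication):

6^1 = 6
6^2 = (6^1)^2 = 6^2 = 36
6^4 = (6^2)^2 = 36^2 = 1296
6^5 = 6 * 6^4 = 6 * 1296 = 7776
6^10 = (6^5)^2 = 7776^2 = 60466176
6^11 = 6 * 6^10 = 6 * 60466176 = 362797056

Result: 362797056
Multiplications needed: 5 (5 lines after 6^1)

6^11 = 362797056. Using exponentiation by squaring, this requires 5 multiplications. The key idea: if the exponent is even, square the half-power; if odd, multiply by the base once.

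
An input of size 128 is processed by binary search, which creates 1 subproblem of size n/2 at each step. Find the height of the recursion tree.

For divide and conquer with division factor 2:

Problem sizes at each level:
Level 0: 128
Level 1: 64
Level 2: 32
Level 3: 16
Level 4: 8
Level 5: 4
Level 6: 2
Level 7: 1

The root is level 0 and the size-1 base case is level 7 (the tree spans levels 0 through 7, i.e. 8 levels counting the root), so the depth is the number of divisions: log_2(128) = 7

The recursion tree depth is log_2(128) = 7. At each level, the problem size is divided by 2, so it takes 7 divisions to reduce to a base case of size 1. The algorithm makes 1 recursive call at each level.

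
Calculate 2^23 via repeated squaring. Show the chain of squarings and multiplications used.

Computing 2^23 by squaring (build up from 2^1; each line after the first costs one multiplication):

2^1 = 2
2^2 = (2^1)^2 = 2^2 = 4
2^4 = (2^2)^2 = 4^2 = 16
2^5 = 2 * 2^4 = 2 * 16 = 32
2^10 = (2^5)^2 = 32^2 = 1024
2^11 = 2 * 2^10 = 2 * 1024 = 2048
2^22 = (2^11)^2 = 2048^2 = 4194304
2^23 = 2 * 2^22 = 2 * 4194304 = 8388608

Result: 8388608
Multiplications needed: 7 (7 lines after 2^1)

2^23 = 8388608. Using exponentiation by squaring, this requires 7 multiplications. The key idea: if the exponent is even, square the half-power; if odd, multiply by the base once.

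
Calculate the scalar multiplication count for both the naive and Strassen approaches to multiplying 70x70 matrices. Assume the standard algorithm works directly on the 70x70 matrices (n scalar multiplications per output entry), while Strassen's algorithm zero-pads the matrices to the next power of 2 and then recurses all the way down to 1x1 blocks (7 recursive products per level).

Matrix multiplication for 70x70 matrices:

Strassen's algorithm requires power-of-2 dimensions. Pad 70x70 to 128x128 (next power of 2).

Standard algorithm: 70^3 = 343000 multiplications
Strassen's algorithm: 7^(log2(128)) = 7^7 = 823543 multiplications
Difference: 343000 - 823543 = -480543 (Strassen uses MORE here due to padding overhead — for small or just-over-power-of-2 n, padding can outweigh the per-level savings)

Standard: 343000 multiplications (70^3). Strassen: 823543 multiplications (7^7, after padding to 128x128). Strassen reduces 8 recursive multiplications to 7 at each level.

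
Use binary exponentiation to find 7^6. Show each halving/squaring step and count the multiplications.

Computing 7^6 by squaring (build up from 7^1; each line after the first costs one multiplication):

7^1 = 7
7^2 = (7^1)^2 = 7^2 = 49
7^3 = 7 * 7^2 = 7 * 49 = 343
7^6 = (7^3)^2 = 343^2 = 117649

Result: 117649
Multiplications needed: 3 (3 lines after 7^1)

7^6 = 117649. Using exponentiation by squaring, this requires 3 multiplications. The key idea: if the exponent is even, square the half-power; if odd, multiply by the base once.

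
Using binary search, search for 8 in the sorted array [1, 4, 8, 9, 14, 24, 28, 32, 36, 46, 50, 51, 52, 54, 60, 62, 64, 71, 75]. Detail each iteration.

Binary search for 8 in [1, 4, 8, 9, 14, 24, 28, 32, 36, 46, 50, 51, 52, 54, 60, 62, 64, 71, 75]:

lo=0, hi=18, mid=9, arr[mid]=46 -> 46 > 8, search left half
lo=0, hi=8, mid=4, arr[mid]=14 -> 14 > 8, search left half
lo=0, hi=3, mid=1, arr[mid]=4 -> 4 < 8, search right half
lo=2, hi=3, mid=2, arr[mid]=8 -> Found target at index 2!

Binary search finds 8 at index 2 after 4 comparisons. The search repeatedly halves the search space by comparing with the middle element.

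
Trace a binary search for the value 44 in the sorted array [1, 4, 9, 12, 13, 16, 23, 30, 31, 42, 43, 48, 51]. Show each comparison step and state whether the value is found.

Binary search for 44 in [1, 4, 9, 12, 13, 16, 23, 30, 31, 42, 43, 48, 51]:

lo=0, hi=12, mid=6, arr[mid]=23 -> 23 < 44, search right half
lo=7, hi=12, mid=9, arr[mid]=42 -> 42 < 44, search right half
lo=10, hi=12, mid=11, arr[mid]=48 -> 48 > 44, search left half
lo=10, hi=10, mid=10, arr[mid]=43 -> 43 < 44, search right half
lo=11 > hi=10, target 44 not found

Binary search determines that 44 is not in the array after 4 comparisons. The search space was exhausted without finding the target.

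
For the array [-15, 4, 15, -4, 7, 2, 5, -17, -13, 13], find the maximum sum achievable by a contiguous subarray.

Using Kadane's algorithm on [-15, 4, 15, -4, 7, 2, 5, -17, -13, 13]:

Scanning through the array:
Position 1 (value 4): max_ending_here = 4, max_so_far = 4
Position 2 (value 15): max_ending_here = 19, max_so_far = 19
Position 3 (value -4): max_ending_here = 15, max_so_far = 19
Position 4 (value 7): max_ending_here = 22, max_so_far = 22
Position 5 (value 2): max_ending_here = 24, max_so_far = 24
Position 6 (value 5): max_ending_here = 29, max_so_far = 29
Position 7 (value -17): max_ending_here = 12, max_so_far = 29
Position 8 (value -13): max_ending_here = -1, max_so_far = 29
Position 9 (value 13): max_ending_here = 13, max_so_far = 29

Maximum subarray: [4, 15, -4, 7, 2, 5]
Maximum sum: 29

The maximum subarray is [4, 15, -4, 7, 2, 5] with sum 29. This subarray runs from index 1 to index 6.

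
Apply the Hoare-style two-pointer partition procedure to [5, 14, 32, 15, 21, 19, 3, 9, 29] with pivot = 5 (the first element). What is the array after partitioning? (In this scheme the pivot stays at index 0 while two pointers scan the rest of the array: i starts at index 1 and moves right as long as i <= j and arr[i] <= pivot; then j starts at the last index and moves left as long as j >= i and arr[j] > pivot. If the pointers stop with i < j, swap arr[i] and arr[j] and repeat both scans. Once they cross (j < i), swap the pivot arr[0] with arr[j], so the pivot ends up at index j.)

Hoare-style two-pointer partition with pivot = 5:

Initial array: [5, 14, 32, 15, 21, 19, 3, 9, 29]

Pointers start at i = 1, j = 8.
i stops at index 1 (arr[1]=14 > 5), j stops at index 6 (arr[6]=3 <= 5): swap arr[1] and arr[6], array becomes [5, 3, 32, 15, 21, 19, 14, 9, 29]
i ends at 2, j ends at 1: the pointers have crossed (j < i), so scanning stops.

Swap pivot arr[0] with arr[1] to place pivot at position 1: [3, 5, 32, 15, 21, 19, 14, 9, 29]
Pivot position: 1

After partitioning with pivot 5, the array becomes [3, 5, 32, 15, 21, 19, 14, 9, 29]. The pivot is placed at index 1. All elements to the left of the pivot are <= 5, and all elements to the right are > 5.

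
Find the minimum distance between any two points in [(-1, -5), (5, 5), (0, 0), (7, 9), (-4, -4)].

Computing all pairwise distances among 5 points:

d((-1, -5), (5, 5)) = 11.6619
d((-1, -5), (0, 0)) = 5.099
d((-1, -5), (7, 9)) = 16.1245
d((-1, -5), (-4, -4)) = 3.1623 <-- minimum
d((5, 5), (0, 0)) = 7.0711
d((5, 5), (7, 9)) = 4.4721
d((5, 5), (-4, -4)) = 12.7279
d((0, 0), (7, 9)) = 11.4018
d((0, 0), (-4, -4)) = 5.6569
d((7, 9), (-4, -4)) = 17.0294

Closest pair: (-1, -5) and (-4, -4) with distance 3.1623

The closest pair is (-1, -5) and (-4, -4) with Euclidean distance 3.1623. For 5 points, brute-force pairwise comparison is shown above. For large n, the divide-and-conquer algorithm (sort by x, recurse on halves, check the dividing strip) achieves O(n log n).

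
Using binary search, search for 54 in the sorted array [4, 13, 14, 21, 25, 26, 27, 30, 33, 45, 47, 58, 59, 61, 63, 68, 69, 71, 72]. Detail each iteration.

Binary search for 54 in [4, 13, 14, 21, 25, 26, 27, 30, 33, 45, 47, 58, 59, 61, 63, 68, 69, 71, 72]:

lo=0, hi=18, mid=9, arr[mid]=45 -> 45 < 54, search right half
lo=10, hi=18, mid=14, arr[mid]=63 -> 63 > 54, search left half
lo=10, hi=13, mid=11, arr[mid]=58 -> 58 > 54, search left half
lo=10, hi=10, mid=10, arr[mid]=47 -> 47 < 54, search right half
lo=11 > hi=10, target 54 not found

Binary search determines that 54 is not in the array after 4 comparisons. The search space was exhausted without finding the target.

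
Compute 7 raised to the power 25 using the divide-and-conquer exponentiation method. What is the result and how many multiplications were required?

Computing 7^25 by squaring (build up from 7^1; each line after the first costs one multiplication):

7^1 = 7
7^2 = (7^1)^2 = 7^2 = 49
7^3 = 7 * 7^2 = 7 * 49 = 343
7^6 = (7^3)^2 = 343^2 = 117649
7^12 = (7^6)^2 = 117649^2 = 13841287201
7^24 = (7^12)^2 = 13841287201^2 = 191581231380566414401
7^25 = 7 * 7^24 = 7 * 191581231380566414401 = 1341068619663964900807

Result: 1341068619663964900807
Multiplications needed: 6 (6 lines after 7^1)

7^25 = 1341068619663964900807. Using exponentiation by squaring, this requires 6 multiplications. The key idea: if the exponent is even, square the half-power; if odd, multiply by the base once.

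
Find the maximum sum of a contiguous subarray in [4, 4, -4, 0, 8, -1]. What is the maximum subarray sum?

Using Kadane's algorithm on [4, 4, -4, 0, 8, -1]:

Scanning through the array:
Position 1 (value 4): max_ending_here = 8, max_so_far = 8
Position 2 (value -4): max_ending_here = 4, max_so_far = 8
Position 3 (value 0): max_ending_here = 4, max_so_far = 8
Position 4 (value 8): max_ending_here = 12, max_so_far = 12
Position 5 (value -1): max_ending_here = 11, max_so_far = 12

Maximum subarray: [4, 4, -4, 0, 8]
Maximum sum: 12

The maximum subarray is [4, 4, -4, 0, 8] with sum 12. This subarray runs from index 0 to index 4.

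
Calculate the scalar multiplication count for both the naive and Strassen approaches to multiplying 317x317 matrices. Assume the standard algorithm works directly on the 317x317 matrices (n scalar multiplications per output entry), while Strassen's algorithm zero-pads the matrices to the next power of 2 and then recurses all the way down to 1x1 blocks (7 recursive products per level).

Matrix multiplication for 317x317 matrices:

Strassen's algorithm requires power-of-2 dimensions. Pad 317x317 to 512x512 (next power of 2).

Standard algorithm: 317^3 = 31855013 multiplications
Strassen's algorithm: 7^(log2(512)) = 7^9 = 40353607 multiplications
Difference: 31855013 - 40353607 = -8498594 (Strassen uses MORE here due to padding overhead — for small or just-over-power-of-2 n, padding can outweigh the per-level savings)

Standard: 31855013 multiplications (317^3). Strassen: 40353607 multiplications (7^9, after padding to 512x512). Strassen reduces 8 recursive multiplications to 7 at each level.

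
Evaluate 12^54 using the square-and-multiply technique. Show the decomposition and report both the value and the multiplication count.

Computing 12^54 by squaring (build up from 12^1; each line after the first costs one multiplication):

12^1 = 12
12^2 = (12^1)^2 = 12^2 = 144
12^3 = 12 * 12^2 = 12 * 144 = 1728
12^6 = (12^3)^2 = 1728^2 = 2985984
12^12 = (12^6)^2 = 2985984^2 = 8916100448256
12^13 = 12 * 12^12 = 12 * 8916100448256 = 106993205379072
12^26 = (12^13)^2 = 106993205379072^2 = 11447545997288281555215581184
12^27 = 12 * 12^26 = 12 * 11447545997288281555215581184 = 137370551967459378662586974208
12^54 = (12^27)^2 = 137370551967459378662586974208^2 = 18870668547844457769972080826950345531368943638112857227264

Result: 18870668547844457769972080826950345531368943638112857227264
Multiplications needed: 8 (8 lines after 12^1)

12^54 = 18870668547844457769972080826950345531368943638112857227264. Using exponentiation by squaring, this requires 8 multiplications. The key idea: if the exponent is even, square the half-power; if odd, multiply by the base once.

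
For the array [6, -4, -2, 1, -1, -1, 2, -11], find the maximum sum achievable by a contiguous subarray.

Using Kadane's algorithm on [6, -4, -2, 1, -1, -1, 2, -11]:

Scanning through the array:
Position 1 (value -4): max_ending_here = 2, max_so_far = 6
Position 2 (value -2): max_ending_here = 0, max_so_far = 6
Position 3 (value 1): max_ending_here = 1, max_so_far = 6
Position 4 (value -1): max_ending_here = 0, max_so_far = 6
Position 5 (value -1): max_ending_here = -1, max_so_far = 6
Position 6 (value 2): max_ending_here = 2, max_so_far = 6
Position 7 (value -11): max_ending_here = -9, max_so_far = 6

Maximum subarray: [6]
Maximum sum: 6

The maximum subarray is [6] with sum 6. This subarray runs from index 0 to index 0.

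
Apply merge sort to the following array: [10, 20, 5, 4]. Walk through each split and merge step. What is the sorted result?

Merge sort trace:

Split: [10, 20, 5, 4] -> [10, 20] and [5, 4]
  Split: [10, 20] -> [10] and [20]
  Merge: [10] + [20] -> [10, 20]
  Split: [5, 4] -> [5] and [4]
  Merge: [5] + [4] -> [4, 5]
Merge: [10, 20] + [4, 5] -> [4, 5, 10, 20]

Final sorted array: [4, 5, 10, 20]

The merge sort proceeds by recursively splitting the array and merging sorted halves.
After all merges, the sorted array is [4, 5, 10, 20].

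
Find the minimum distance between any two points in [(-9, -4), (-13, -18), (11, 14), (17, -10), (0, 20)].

Computing all pairwise distances among 5 points:

d((-9, -4), (-13, -18)) = 14.5602
d((-9, -4), (11, 14)) = 26.9072
d((-9, -4), (17, -10)) = 26.6833
d((-9, -4), (0, 20)) = 25.632
d((-13, -18), (11, 14)) = 40.0
d((-13, -18), (17, -10)) = 31.0483
d((-13, -18), (0, 20)) = 40.1622
d((11, 14), (17, -10)) = 24.7386
d((11, 14), (0, 20)) = 12.53 <-- minimum
d((17, -10), (0, 20)) = 34.4819

Closest pair: (11, 14) and (0, 20) with distance 12.53

The closest pair is (11, 14) and (0, 20) with Euclidean distance 12.53. For 5 points, brute-force pairwise comparison is shown above. For large n, the divide-and-conquer algorithm (sort by x, recurse on halves, check the dividing strip) achieves O(n log n).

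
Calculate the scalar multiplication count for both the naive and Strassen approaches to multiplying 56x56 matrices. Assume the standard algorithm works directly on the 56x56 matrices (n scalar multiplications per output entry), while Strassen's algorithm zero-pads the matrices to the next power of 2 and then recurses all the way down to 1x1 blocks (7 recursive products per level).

Matrix multiplication for 56x56 matrices:

Strassen's algorithm requires power-of-2 dimensions. Pad 56x56 to 64x64 (next power of 2).

Standard algorithm: 56^3 = 175616 multiplications
Strassen's algorithm: 7^(log2(64)) = 7^6 = 117649 multiplications
Savings: 175616 - 117649 = 57967 multiplications

Standard: 175616 multiplications (56^3). Strassen: 117649 multiplications (7^6, after padding to 64x64). Strassen reduces 8 recursive multiplications to 7 at each level.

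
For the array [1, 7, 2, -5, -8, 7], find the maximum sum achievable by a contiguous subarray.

Using Kadane's algorithm on [1, 7, 2, -5, -8, 7]:

Scanning through the array:
Position 1 (value 7): max_ending_here = 8, max_so_far = 8
Position 2 (value 2): max_ending_here = 10, max_so_far = 10
Position 3 (value -5): max_ending_here = 5, max_so_far = 10
Position 4 (value -8): max_ending_here = -3, max_so_far = 10
Position 5 (value 7): max_ending_here = 7, max_so_far = 10

Maximum subarray: [1, 7, 2]
Maximum sum: 10

The maximum subarray is [1, 7, 2] with sum 10. This subarray runs from index 0 to index 2.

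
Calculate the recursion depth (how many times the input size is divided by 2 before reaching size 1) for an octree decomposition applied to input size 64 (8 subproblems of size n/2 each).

For divide and conquer with division factor 2:

Problem sizes at each level:
Level 0: 64
Level 1: 32
Level 2: 16
Level 3: 8
Level 4: 4
Level 5: 2
Level 6: 1

The root is level 0 and the size-1 base case is level 6 (the tree spans levels 0 through 6, i.e. 7 levels counting the root), so the depth is the number of divisions: log_2(64) = 6

The recursion tree depth is log_2(64) = 6. At each level, the problem size is divided by 2, so it takes 6 divisions to reduce to a base case of size 1. The algorithm makes 8 recursive calls at each level.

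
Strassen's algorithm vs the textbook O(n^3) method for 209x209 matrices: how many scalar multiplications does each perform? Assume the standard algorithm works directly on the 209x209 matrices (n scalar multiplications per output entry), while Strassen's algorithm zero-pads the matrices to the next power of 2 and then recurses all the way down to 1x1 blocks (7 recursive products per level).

Matrix multiplication for 209x209 matrices:

Strassen's algorithm requires power-of-2 dimensions. Pad 209x209 to 256x256 (next power of 2).

Standard algorithm: 209^3 = 9129329 multiplications
Strassen's algorithm: 7^(log2(256)) = 7^8 = 5764801 multiplications
Savings: 9129329 - 5764801 = 3364528 multiplications

Standard: 9129329 multiplications (209^3). Strassen: 5764801 multiplications (7^8, after padding to 256x256). Strassen reduces 8 recursive multiplications to 7 at each level.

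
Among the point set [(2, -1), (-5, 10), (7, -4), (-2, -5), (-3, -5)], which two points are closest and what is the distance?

Computing all pairwise distances among 5 points:

d((2, -1), (-5, 10)) = 13.0384
d((2, -1), (7, -4)) = 5.831
d((2, -1), (-2, -5)) = 5.6569
d((2, -1), (-3, -5)) = 6.4031
d((-5, 10), (7, -4)) = 18.4391
d((-5, 10), (-2, -5)) = 15.2971
d((-5, 10), (-3, -5)) = 15.1327
d((7, -4), (-2, -5)) = 9.0554
d((7, -4), (-3, -5)) = 10.0499
d((-2, -5), (-3, -5)) = 1.0 <-- minimum

Closest pair: (-2, -5) and (-3, -5) with distance 1.0

The closest pair is (-2, -5) and (-3, -5) with Euclidean distance 1.0. For 5 points, brute-force pairwise comparison is shown above. For large n, the divide-and-conquer algorithm (sort by x, recurse on halves, check the dividing strip) achieves O(n log n).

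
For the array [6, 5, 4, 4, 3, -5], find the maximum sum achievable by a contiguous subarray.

Using Kadane's algorithm on [6, 5, 4, 4, 3, -5]:

Scanning through the array:
Position 1 (value 5): max_ending_here = 11, max_so_far = 11
Position 2 (value 4): max_ending_here = 15, max_so_far = 15
Position 3 (value 4): max_ending_here = 19, max_so_far = 19
Position 4 (value 3): max_ending_here = 22, max_so_far = 22
Position 5 (value -5): max_ending_here = 17, max_so_far = 22

Maximum subarray: [6, 5, 4, 4, 3]
Maximum sum: 22

The maximum subarray is [6, 5, 4, 4, 3] with sum 22. This subarray runs from index 0 to index 4.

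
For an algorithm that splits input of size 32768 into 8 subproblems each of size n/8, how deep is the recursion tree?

For divide and conquer with division factor 8:

Problem sizes at each level:
Level 0: 32768
Level 1: 4096
Level 2: 512
Level 3: 64
Level 4: 8
Level 5: 1

The root is level 0 and the size-1 base case is level 5 (the tree spans levels 0 through 5, i.e. 6 levels counting the root), so the depth is the number of divisions: log_8(32768) = 5

The recursion tree depth is log_8(32768) = 5. At each level, the problem size is divided by 8, so it takes 5 divisions to reduce to a base case of size 1. The algorithm makes 8 recursive calls at each level.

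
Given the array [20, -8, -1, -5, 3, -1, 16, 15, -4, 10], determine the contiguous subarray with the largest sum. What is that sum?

Using Kadane's algorithm on [20, -8, -1, -5, 3, -1, 16, 15, -4, 10]:

Scanning through the array:
Position 1 (value -8): max_ending_here = 12, max_so_far = 20
Position 2 (value -1): max_ending_here = 11, max_so_far = 20
Position 3 (value -5): max_ending_here = 6, max_so_far = 20
Position 4 (value 3): max_ending_here = 9, max_so_far = 20
Position 5 (value -1): max_ending_here = 8, max_so_far = 20
Position 6 (value 16): max_ending_here = 24, max_so_far = 24
Position 7 (value 15): max_ending_here = 39, max_so_far = 39
Position 8 (value -4): max_ending_here = 35, max_so_far = 39
Position 9 (value 10): max_ending_here = 45, max_so_far = 45

Maximum subarray: [20, -8, -1, -5, 3, -1, 16, 15, -4, 10]
Maximum sum: 45

The maximum subarray is [20, -8, -1, -5, 3, -1, 16, 15, -4, 10] with sum 45. This subarray runs from index 0 to index 9.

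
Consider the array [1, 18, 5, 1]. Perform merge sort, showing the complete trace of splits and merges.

Merge sort trace:

Split: [1, 18, 5, 1] -> [1, 18] and [5, 1]
  Split: [1, 18] -> [1] and [18]
  Merge: [1] + [18] -> [1, 18]
  Split: [5, 1] -> [5] and [1]
  Merge: [5] + [1] -> [1, 5]
Merge: [1, 18] + [1, 5] -> [1, 1, 5, 18]

Final sorted array: [1, 1, 5, 18]

The merge sort proceeds by recursively splitting the array and merging sorted halves.
After all merges, the sorted array is [1, 1, 5, 18].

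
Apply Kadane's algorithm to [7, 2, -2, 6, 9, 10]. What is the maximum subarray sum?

Using Kadane's algorithm on [7, 2, -2, 6, 9, 10]:

Scanning through the array:
Position 1 (value 2): max_ending_here = 9, max_so_far = 9
Position 2 (value -2): max_ending_here = 7, max_so_far = 9
Position 3 (value 6): max_ending_here = 13, max_so_far = 13
Position 4 (value 9): max_ending_here = 22, max_so_far = 22
Position 5 (value 10): max_ending_here = 32, max_so_far = 32

Maximum subarray: [7, 2, -2, 6, 9, 10]
Maximum sum: 32

The maximum subarray is [7, 2, -2, 6, 9, 10] with sum 32. This subarray runs from index 0 to index 5.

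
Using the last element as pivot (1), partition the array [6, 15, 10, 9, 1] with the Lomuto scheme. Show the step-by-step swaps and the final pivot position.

Lomuto partition with pivot = 1:

Initial array: [6, 15, 10, 9, 1]

arr[0]=6 > 1: no swap
arr[1]=15 > 1: no swap
arr[2]=10 > 1: no swap
arr[3]=9 > 1: no swap

Place pivot at position 0: [1, 15, 10, 9, 6]
Pivot position: 0

After partitioning with pivot 1, the array becomes [1, 15, 10, 9, 6]. The pivot is placed at index 0. All elements to the left of the pivot are <= 1, and all elements to the right are > 1.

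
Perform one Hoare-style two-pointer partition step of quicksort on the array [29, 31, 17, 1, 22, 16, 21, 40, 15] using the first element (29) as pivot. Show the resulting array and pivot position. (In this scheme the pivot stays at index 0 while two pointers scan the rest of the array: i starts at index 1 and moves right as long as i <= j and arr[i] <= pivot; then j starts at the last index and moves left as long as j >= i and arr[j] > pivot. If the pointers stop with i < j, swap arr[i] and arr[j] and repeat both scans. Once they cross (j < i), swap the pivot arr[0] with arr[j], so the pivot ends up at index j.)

Hoare-style two-pointer partition with pivot = 29:

Initial array: [29, 31, 17, 1, 22, 16, 21, 40, 15]

Pointers start at i = 1, j = 8.
i stops at index 1 (arr[1]=31 > 29), j stops at index 8 (arr[8]=15 <= 29): swap arr[1] and arr[8], array becomes [29, 15, 17, 1, 22, 16, 21, 40, 31]
i ends at 7, j ends at 6: the pointers have crossed (j < i), so scanning stops.

Swap pivot arr[0] with arr[6] to place pivot at position 6: [21, 15, 17, 1, 22, 16, 29, 40, 31]
Pivot position: 6

After partitioning with pivot 29, the array becomes [21, 15, 17, 1, 22, 16, 29, 40, 31]. The pivot is placed at index 6. All elements to the left of the pivot are <= 29, and all elements to the right are > 29.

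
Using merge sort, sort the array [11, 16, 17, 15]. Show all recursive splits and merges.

Merge sort trace:

Split: [11, 16, 17, 15] -> [11, 16] and [17, 15]
  Split: [11, 16] -> [11] and [16]
  Merge: [11] + [16] -> [11, 16]
  Split: [17, 15] -> [17] and [15]
  Merge: [17] + [15] -> [15, 17]
Merge: [11, 16] + [15, 17] -> [11, 15, 16, 17]

Final sorted array: [11, 15, 16, 17]

The merge sort proceeds by recursively splitting the array and merging sorted halves.
After all merges, the sorted array is [11, 15, 16, 17].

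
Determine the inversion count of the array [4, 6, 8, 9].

Finding inversions in [4, 6, 8, 9]:


Total inversions: 0

The array has 0 inversions. It is already sorted.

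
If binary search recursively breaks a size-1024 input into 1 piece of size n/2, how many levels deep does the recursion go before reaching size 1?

For divide and conquer with division factor 2:

Problem sizes at each level:
Level 0: 1024
Level 1: 512
Level 2: 256
Level 3: 128
Level 4: 64
Level 5: 32
Level 6: 16
Level 7: 8
Level 8: 4
Level 9: 2
Level 10: 1

The root is level 0 and the size-1 base case is level 10 (the tree spans levels 0 through 10, i.e. 11 levels counting the root), so the depth is the number of divisions: log_2(1024) = 10

The recursion tree depth is log_2(1024) = 10. At each level, the problem size is divided by 2, so it takes 10 divisions to reduce to a base case of size 1. The algorithm makes 1 recursive call at each level.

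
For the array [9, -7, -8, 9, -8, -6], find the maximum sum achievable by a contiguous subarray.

Using Kadane's algorithm on [9, -7, -8, 9, -8, -6]:

Scanning through the array:
Position 1 (value -7): max_ending_here = 2, max_so_far = 9
Position 2 (value -8): max_ending_here = -6, max_so_far = 9
Position 3 (value 9): max_ending_here = 9, max_so_far = 9
Position 4 (value -8): max_ending_here = 1, max_so_far = 9
Position 5 (value -6): max_ending_here = -5, max_so_far = 9

Maximum subarray: [9]
Maximum sum: 9

The maximum subarray is [9] with sum 9. This subarray runs from index 0 to index 0.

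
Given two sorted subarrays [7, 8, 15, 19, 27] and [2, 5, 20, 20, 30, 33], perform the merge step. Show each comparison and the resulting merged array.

Merging process:

Compare 7 vs 2: take 2 from right. Merged: [2]
Compare 7 vs 5: take 5 from right. Merged: [2, 5]
Compare 7 vs 20: take 7 from left. Merged: [2, 5, 7]
Compare 8 vs 20: take 8 from left. Merged: [2, 5, 7, 8]
Compare 15 vs 20: take 15 from left. Merged: [2, 5, 7, 8, 15]
Compare 19 vs 20: take 19 from left. Merged: [2, 5, 7, 8, 15, 19]
Compare 27 vs 20: take 20 from right. Merged: [2, 5, 7, 8, 15, 19, 20]
Compare 27 vs 20: take 20 from right. Merged: [2, 5, 7, 8, 15, 19, 20, 20]
Compare 27 vs 30: take 27 from left. Merged: [2, 5, 7, 8, 15, 19, 20, 20, 27]
Append remaining from right: [30, 33]. Merged: [2, 5, 7, 8, 15, 19, 20, 20, 27, 30, 33]

Final merged array: [2, 5, 7, 8, 15, 19, 20, 20, 27, 30, 33]
Total comparisons: 9

The merged array is [2, 5, 7, 8, 15, 19, 20, 20, 27, 30, 33], requiring 9 comparisons. The merge step runs in O(n) time where n is the total number of elements.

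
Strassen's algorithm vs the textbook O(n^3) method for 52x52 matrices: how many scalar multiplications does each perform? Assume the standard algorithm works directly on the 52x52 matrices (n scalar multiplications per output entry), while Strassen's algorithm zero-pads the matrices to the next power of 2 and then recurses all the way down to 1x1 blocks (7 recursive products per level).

Matrix multiplication for 52x52 matrices:

Strassen's algorithm requires power-of-2 dimensions. Pad 52x52 to 64x64 (next power of 2).

Standard algorithm: 52^3 = 140608 multiplications
Strassen's algorithm: 7^(log2(64)) = 7^6 = 117649 multiplications
Savings: 140608 - 117649 = 22959 multiplications

Standard: 140608 multiplications (52^3). Strassen: 117649 multiplications (7^6, after padding to 64x64). Strassen reduces 8 recursive multiplications to 7 at each level.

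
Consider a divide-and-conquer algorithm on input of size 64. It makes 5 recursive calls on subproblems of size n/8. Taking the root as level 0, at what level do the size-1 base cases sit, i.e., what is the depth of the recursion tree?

For divide and conquer with division factor 8:

Problem sizes at each level:
Level 0: 64
Level 1: 8
Level 2: 1

The root is level 0 and the size-1 base case is level 2 (the tree spans levels 0 through 2, i.e. 3 levels counting the root), so the depth is the number of divisions: log_8(64) = 2

The recursion tree depth is log_8(64) = 2. At each level, the problem size is divided by 8, so it takes 2 divisions to reduce to a base case of size 1. The algorithm makes 5 recursive calls at each level.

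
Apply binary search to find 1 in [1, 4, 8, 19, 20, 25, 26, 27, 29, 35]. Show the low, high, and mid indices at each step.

Binary search for 1 in [1, 4, 8, 19, 20, 25, 26, 27, 29, 35]:

lo=0, hi=9, mid=4, arr[mid]=20 -> 20 > 1, search left half
lo=0, hi=3, mid=1, arr[mid]=4 -> 4 > 1, search left half
lo=0, hi=0, mid=0, arr[mid]=1 -> Found target at index 0!

Binary search finds 1 at index 0 after 3 comparisons. The search repeatedly halves the search space by comparing with the middle element.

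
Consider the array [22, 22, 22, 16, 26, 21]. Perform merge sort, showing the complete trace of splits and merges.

Merge sort trace:

Split: [22, 22, 22, 16, 26, 21] -> [22, 22, 22] and [16, 26, 21]
  Split: [22, 22, 22] -> [22] and [22, 22]
    Split: [22, 22] -> [22] and [22]
    Merge: [22] + [22] -> [22, 22]
  Merge: [22] + [22, 22] -> [22, 22, 22]
  Split: [16, 26, 21] -> [16] and [26, 21]
    Split: [26, 21] -> [26] and [21]
    Merge: [26] + [21] -> [21, 26]
  Merge: [16] + [21, 26] -> [16, 21, 26]
Merge: [22, 22, 22] + [16, 21, 26] -> [16, 21, 22, 22, 22, 26]

Final sorted array: [16, 21, 22, 22, 22, 26]

The merge sort proceeds by recursively splitting the array and merging sorted halves.
After all merges, the sorted array is [16, 21, 22, 22, 22, 26].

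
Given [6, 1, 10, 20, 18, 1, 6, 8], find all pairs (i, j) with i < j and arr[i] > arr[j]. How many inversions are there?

Finding inversions in [6, 1, 10, 20, 18, 1, 6, 8]:

(0, 1): arr[0]=6 > arr[1]=1
(0, 5): arr[0]=6 > arr[5]=1
(2, 5): arr[2]=10 > arr[5]=1
(2, 6): arr[2]=10 > arr[6]=6
(2, 7): arr[2]=10 > arr[7]=8
(3, 4): arr[3]=20 > arr[4]=18
(3, 5): arr[3]=20 > arr[5]=1
(3, 6): arr[3]=20 > arr[6]=6
(3, 7): arr[3]=20 > arr[7]=8
(4, 5): arr[4]=18 > arr[5]=1
(4, 6): arr[4]=18 > arr[6]=6
(4, 7): arr[4]=18 > arr[7]=8

Total inversions: 12

The array has 12 inversion(s): (0,1), (0,5), (2,5), (2,6), (2,7), (3,4), (3,5), (3,6), (3,7), (4,5), (4,6), (4,7). Each pair (i,j) satisfies i < j and arr[i] > arr[j].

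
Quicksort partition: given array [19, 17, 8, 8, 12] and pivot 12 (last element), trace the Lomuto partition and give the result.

Lomuto partition with pivot = 12:

Initial array: [19, 17, 8, 8, 12]

arr[0]=19 > 12: no swap
arr[1]=17 > 12: no swap
arr[2]=8 <= 12: swap with position 0, array becomes [8, 17, 19, 8, 12]
arr[3]=8 <= 12: swap with position 1, array becomes [8, 8, 19, 17, 12]

Place pivot at position 2: [8, 8, 12, 17, 19]
Pivot position: 2

After partitioning with pivot 12, the array becomes [8, 8, 12, 17, 19]. The pivot is placed at index 2. All elements to the left of the pivot are <= 12, and all elements to the right are > 12.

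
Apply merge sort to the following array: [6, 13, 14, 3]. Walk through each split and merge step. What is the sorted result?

Merge sort trace:

Split: [6, 13, 14, 3] -> [6, 13] and [14, 3]
  Split: [6, 13] -> [6] and [13]
  Merge: [6] + [13] -> [6, 13]
  Split: [14, 3] -> [14] and [3]
  Merge: [14] + [3] -> [3, 14]
Merge: [6, 13] + [3, 14] -> [3, 6, 13, 14]

Final sorted array: [3, 6, 13, 14]

The merge sort proceeds by recursively splitting the array and merging sorted halves.
After all merges, the sorted array is [3, 6, 13, 14].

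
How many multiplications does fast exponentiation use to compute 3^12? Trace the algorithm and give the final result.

Computing 3^12 by squaring (build up from 3^1; each line after the first costs one multiplication):

3^1 = 3
3^2 = (3^1)^2 = 3^2 = 9
3^3 = 3 * 3^2 = 3 * 9 = 27
3^6 = (3^3)^2 = 27^2 = 729
3^12 = (3^6)^2 = 729^2 = 531441

Result: 531441
Multiplications needed: 4 (4 lines after 3^1)

3^12 = 531441. Using exponentiation by squaring, this requires 4 multiplications. The key idea: if the exponent is even, square the half-power; if odd, multiply by the base once.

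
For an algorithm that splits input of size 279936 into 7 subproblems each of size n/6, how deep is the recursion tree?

For divide and conquer with division factor 6:

Problem sizes at each level:
Level 0: 279936
Level 1: 46656
Level 2: 7776
Level 3: 1296
Level 4: 216
Level 5: 36
Level 6: 6
Level 7: 1

The root is level 0 and the size-1 base case is level 7 (the tree spans levels 0 through 7, i.e. 8 levels counting the root), so the depth is the number of divisions: log_6(279936) = 7

The recursion tree depth is log_6(279936) = 7. At each level, the problem size is divided by 6, so it takes 7 divisions to reduce to a base case of size 1. The algorithm makes 7 recursive calls at each level.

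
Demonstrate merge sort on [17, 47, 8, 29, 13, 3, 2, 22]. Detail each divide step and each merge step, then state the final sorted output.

Merge sort trace:

Split: [17, 47, 8, 29, 13, 3, 2, 22] -> [17, 47, 8, 29] and [13, 3, 2, 22]
  Split: [17, 47, 8, 29] -> [17, 47] and [8, 29]
    Split: [17, 47] -> [17] and [47]
    Merge: [17] + [47] -> [17, 47]
    Split: [8, 29] -> [8] and [29]
    Merge: [8] + [29] -> [8, 29]
  Merge: [17, 47] + [8, 29] -> [8, 17, 29, 47]
  Split: [13, 3, 2, 22] -> [13, 3] and [2, 22]
    Split: [13, 3] -> [13] and [3]
    Merge: [13] + [3] -> [3, 13]
    Split: [2, 22] -> [2] and [22]
    Merge: [2] + [22] -> [2, 22]
  Merge: [3, 13] + [2, 22] -> [2, 3, 13, 22]
Merge: [8, 17, 29, 47] + [2, 3, 13, 22] -> [2, 3, 8, 13, 17, 22, 29, 47]

Final sorted array: [2, 3, 8, 13, 17, 22, 29, 47]

The merge sort proceeds by recursively splitting the array and merging sorted halves.
After all merges, the sorted array is [2, 3, 8, 13, 17, 22, 29, 47].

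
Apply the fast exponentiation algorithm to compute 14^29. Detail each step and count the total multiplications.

Computing 14^29 by squaring (build up from 14^1; each line after the first costs one multiplication):

14^1 = 14
14^2 = (14^1)^2 = 14^2 = 196
14^3 = 14 * 14^2 = 14 * 196 = 2744
14^6 = (14^3)^2 = 2744^2 = 7529536
14^7 = 14 * 14^6 = 14 * 7529536 = 105413504
14^14 = (14^7)^2 = 105413504^2 = 11112006825558016
14^28 = (14^14)^2 = 11112006825558016^2 = 123476695691247935826229781856256
14^29 = 14 * 14^28 = 14 * 123476695691247935826229781856256 = 1728673739677471101567216945987584

Result: 1728673739677471101567216945987584
Multiplications needed: 7 (7 lines after 14^1)

14^29 = 1728673739677471101567216945987584. Using exponentiation by squaring, this requires 7 multiplications. The key idea: if the exponent is even, square the half-power; if odd, multiply by the base once.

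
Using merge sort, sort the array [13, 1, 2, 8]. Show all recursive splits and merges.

Merge sort trace:

Split: [13, 1, 2, 8] -> [13, 1] and [2, 8]
  Split: [13, 1] -> [13] and [1]
  Merge: [13] + [1] -> [1, 13]
  Split: [2, 8] -> [2] and [8]
  Merge: [2] + [8] -> [2, 8]
Merge: [1, 13] + [2, 8] -> [1, 2, 8, 13]

Final sorted array: [1, 2, 8, 13]

The merge sort proceeds by recursively splitting the array and merging sorted halves.
After all merges, the sorted array is [1, 2, 8, 13].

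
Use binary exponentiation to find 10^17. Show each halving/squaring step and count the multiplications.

Computing 10^17 by squaring (build up from 10^1; each line after the first costs one multiplication):

10^1 = 10
10^2 = (10^1)^2 = 10^2 = 100
10^4 = (10^2)^2 = 100^2 = 10000
10^8 = (10^4)^2 = 10000^2 = 100000000
10^16 = (10^8)^2 = 100000000^2 = 10000000000000000
10^17 = 10 * 10^16 = 10 * 10000000000000000 = 100000000000000000

Result: 100000000000000000
Multiplications needed: 5 (5 lines after 10^1)

10^17 = 100000000000000000. Using exponentiation by squaring, this requires 5 multiplications. The key idea: if the exponent is even, square the half-power; if odd, multiply by the base once.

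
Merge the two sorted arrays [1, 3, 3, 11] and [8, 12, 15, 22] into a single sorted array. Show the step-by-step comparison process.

Merging process:

Compare 1 vs 8: take 1 from left. Merged: [1]
Compare 3 vs 8: take 3 from left. Merged: [1, 3]
Compare 3 vs 8: take 3 from left. Merged: [1, 3, 3]
Compare 11 vs 8: take 8 from right. Merged: [1, 3, 3, 8]
Compare 11 vs 12: take 11 from left. Merged: [1, 3, 3, 8, 11]
Append remaining from right: [12, 15, 22]. Merged: [1, 3, 3, 8, 11, 12, 15, 22]

Final merged array: [1, 3, 3, 8, 11, 12, 15, 22]
Total comparisons: 5

The merged array is [1, 3, 3, 8, 11, 12, 15, 22], requiring 5 comparisons. The merge step runs in O(n) time where n is the total number of elements.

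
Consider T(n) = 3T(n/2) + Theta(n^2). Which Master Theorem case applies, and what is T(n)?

Master Theorem for T(n) = 3T(n/2) + O(n^2):

a = 3, b = 2, c = 2
log_b(a) = log_2(3) = 1.5850

Case 3: c = 2 > log_2(3) = 1.5850
T(n) = O(n^2) = O(n^2)

For T(n) = 3T(n/2) + O(n^2): log_2(3) = 1.5850. This is Case 3 of the Master Theorem (c > log_b(a), work dominated by root), giving O(n^2).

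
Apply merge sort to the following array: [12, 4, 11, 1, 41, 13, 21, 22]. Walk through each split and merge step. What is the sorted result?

Merge sort trace:

Split: [12, 4, 11, 1, 41, 13, 21, 22] -> [12, 4, 11, 1] and [41, 13, 21, 22]
  Split: [12, 4, 11, 1] -> [12, 4] and [11, 1]
    Split: [12, 4] -> [12] and [4]
    Merge: [12] + [4] -> [4, 12]
    Split: [11, 1] -> [11] and [1]
    Merge: [11] + [1] -> [1, 11]
  Merge: [4, 12] + [1, 11] -> [1, 4, 11, 12]
  Split: [41, 13, 21, 22] -> [41, 13] and [21, 22]
    Split: [41, 13] -> [41] and [13]
    Merge: [41] + [13] -> [13, 41]
    Split: [21, 22] -> [21] and [22]
    Merge: [21] + [22] -> [21, 22]
  Merge: [13, 41] + [21, 22] -> [13, 21, 22, 41]
Merge: [1, 4, 11, 12] + [13, 21, 22, 41] -> [1, 4, 11, 12, 13, 21, 22, 41]

Final sorted array: [1, 4, 11, 12, 13, 21, 22, 41]

The merge sort proceeds by recursively splitting the array and merging sorted halves.
After all merges, the sorted array is [1, 4, 11, 12, 13, 21, 22, 41].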